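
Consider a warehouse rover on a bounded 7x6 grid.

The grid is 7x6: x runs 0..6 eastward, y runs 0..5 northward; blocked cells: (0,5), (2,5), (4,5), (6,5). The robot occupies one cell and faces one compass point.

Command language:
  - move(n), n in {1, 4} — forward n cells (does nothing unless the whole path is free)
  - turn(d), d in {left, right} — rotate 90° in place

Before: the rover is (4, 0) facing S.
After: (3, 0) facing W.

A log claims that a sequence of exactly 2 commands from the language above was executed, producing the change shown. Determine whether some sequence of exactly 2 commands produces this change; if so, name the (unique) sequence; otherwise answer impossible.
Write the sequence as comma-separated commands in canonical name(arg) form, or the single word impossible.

turn(right), move(1)

key: cell and facing (now W) both changed — the 2 commands mix motion and turning
start: (4, 0) facing S
step 1 (turn(right)): (4, 0) facing W
step 2 (move(1)): (3, 0) facing W
all 16 alternatives checked — unique.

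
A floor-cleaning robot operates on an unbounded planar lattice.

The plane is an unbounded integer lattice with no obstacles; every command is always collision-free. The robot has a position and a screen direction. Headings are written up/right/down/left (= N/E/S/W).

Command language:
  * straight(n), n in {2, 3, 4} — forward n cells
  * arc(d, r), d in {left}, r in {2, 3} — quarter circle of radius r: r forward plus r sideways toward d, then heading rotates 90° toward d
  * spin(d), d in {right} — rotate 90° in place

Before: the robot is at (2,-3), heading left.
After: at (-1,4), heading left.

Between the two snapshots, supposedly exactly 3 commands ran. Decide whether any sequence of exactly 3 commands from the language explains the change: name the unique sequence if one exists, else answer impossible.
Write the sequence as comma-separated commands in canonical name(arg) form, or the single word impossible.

spin(right), straight(4), arc(left, 3)

key: order matters: swapping spin(right) and arc(left, 3) lands elsewhere
start: at (2,-3), heading left
1. spin(right) → at (2,-3), heading up
2. straight(4) → at (2,1), heading up
3. arc(left, 3) → at (-1,4), heading left
all 216 alternatives checked — unique.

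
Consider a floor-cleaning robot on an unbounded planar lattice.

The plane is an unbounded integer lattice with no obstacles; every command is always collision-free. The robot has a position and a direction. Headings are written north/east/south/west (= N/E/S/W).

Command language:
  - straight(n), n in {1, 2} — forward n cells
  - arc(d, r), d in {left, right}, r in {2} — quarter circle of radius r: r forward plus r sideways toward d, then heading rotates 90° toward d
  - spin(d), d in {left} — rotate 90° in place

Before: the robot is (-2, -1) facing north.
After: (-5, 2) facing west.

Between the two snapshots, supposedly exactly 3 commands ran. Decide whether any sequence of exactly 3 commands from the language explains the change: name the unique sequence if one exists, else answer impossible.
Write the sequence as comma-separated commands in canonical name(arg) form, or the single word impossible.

key: position moved to (-5,2) AND the heading swung to W — translation plus rotation needed
start: (-2, -1) facing north
1. straight(1) → (-2, 0) facing north
2. arc(left, 2) → (-4, 2) facing west
3. straight(1) → (-5, 2) facing west
no rival 3-sequence matches.

straight(1), arc(left, 2), straight(1)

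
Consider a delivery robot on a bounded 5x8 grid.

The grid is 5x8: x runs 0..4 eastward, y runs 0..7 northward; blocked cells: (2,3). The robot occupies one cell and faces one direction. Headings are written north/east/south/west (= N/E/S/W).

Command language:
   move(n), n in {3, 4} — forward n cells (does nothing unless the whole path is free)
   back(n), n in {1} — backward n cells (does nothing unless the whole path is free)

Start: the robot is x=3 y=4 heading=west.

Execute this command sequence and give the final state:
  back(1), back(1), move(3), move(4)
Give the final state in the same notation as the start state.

x=1 y=4 heading=west

begin: x=3 y=4 heading=west
step 1 (back(1)): x=4 y=4 heading=west
step 2 (back(1)): x=4 y=4 heading=west
step 3 (move(3)): x=1 y=4 heading=west
step 4 (move(4)): x=1 y=4 heading=west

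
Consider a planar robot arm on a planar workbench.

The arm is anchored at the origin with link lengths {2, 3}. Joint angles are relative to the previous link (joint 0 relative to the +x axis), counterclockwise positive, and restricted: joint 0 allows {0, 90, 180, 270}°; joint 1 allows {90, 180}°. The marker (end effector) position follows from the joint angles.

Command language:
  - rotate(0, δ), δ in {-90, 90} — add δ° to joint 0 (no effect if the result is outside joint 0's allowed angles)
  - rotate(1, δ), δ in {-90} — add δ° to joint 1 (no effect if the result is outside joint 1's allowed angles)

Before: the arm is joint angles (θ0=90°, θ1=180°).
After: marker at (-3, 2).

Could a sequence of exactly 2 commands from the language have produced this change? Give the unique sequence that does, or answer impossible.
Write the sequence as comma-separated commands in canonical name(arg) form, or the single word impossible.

rotate(1, -90), rotate(1, -90)

begin: joint angles (θ0=90°, θ1=180°)
1. rotate(1, -90) → joint angles (θ0=90°, θ1=90°)
2. rotate(1, -90) → joint angles (θ0=90°, θ1=90°)
all 9 alternatives checked — unique.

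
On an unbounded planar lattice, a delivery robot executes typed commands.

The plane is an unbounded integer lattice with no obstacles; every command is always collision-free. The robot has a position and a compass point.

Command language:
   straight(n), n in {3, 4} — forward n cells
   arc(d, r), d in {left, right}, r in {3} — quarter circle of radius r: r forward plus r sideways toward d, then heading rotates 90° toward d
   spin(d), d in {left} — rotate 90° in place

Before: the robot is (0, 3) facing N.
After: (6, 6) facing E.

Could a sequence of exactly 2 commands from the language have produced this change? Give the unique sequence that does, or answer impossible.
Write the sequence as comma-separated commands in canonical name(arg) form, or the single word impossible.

arc(right, 3), straight(3)

key: order matters: swapping arc(right, 3) and straight(3) lands elsewhere
begin: (0, 3) facing N
step 1 (arc(right, 3)): (3, 6) facing E
step 2 (straight(3)): (6, 6) facing E
no other 2-command option fits: unique.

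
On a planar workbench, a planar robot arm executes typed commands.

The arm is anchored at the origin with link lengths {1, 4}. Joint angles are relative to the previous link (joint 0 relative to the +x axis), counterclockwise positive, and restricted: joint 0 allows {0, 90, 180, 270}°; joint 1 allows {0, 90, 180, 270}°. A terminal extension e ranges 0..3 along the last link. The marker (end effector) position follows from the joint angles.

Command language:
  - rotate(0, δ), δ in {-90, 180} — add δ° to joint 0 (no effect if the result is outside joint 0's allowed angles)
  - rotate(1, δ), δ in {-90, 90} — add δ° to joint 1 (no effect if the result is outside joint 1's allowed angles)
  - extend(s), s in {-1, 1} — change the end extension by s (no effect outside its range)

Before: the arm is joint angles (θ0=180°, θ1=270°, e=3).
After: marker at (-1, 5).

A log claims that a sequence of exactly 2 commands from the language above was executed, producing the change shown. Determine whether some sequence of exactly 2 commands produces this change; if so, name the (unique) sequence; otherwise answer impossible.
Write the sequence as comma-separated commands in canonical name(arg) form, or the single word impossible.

extend(-1), extend(-1)

start: joint angles (θ0=180°, θ1=270°, e=3)
t=1 extend(-1) ⇒ joint angles (θ0=180°, θ1=270°, e=2)
t=2 extend(-1) ⇒ joint angles (θ0=180°, θ1=270°, e=1)
no rival 2-sequence matches.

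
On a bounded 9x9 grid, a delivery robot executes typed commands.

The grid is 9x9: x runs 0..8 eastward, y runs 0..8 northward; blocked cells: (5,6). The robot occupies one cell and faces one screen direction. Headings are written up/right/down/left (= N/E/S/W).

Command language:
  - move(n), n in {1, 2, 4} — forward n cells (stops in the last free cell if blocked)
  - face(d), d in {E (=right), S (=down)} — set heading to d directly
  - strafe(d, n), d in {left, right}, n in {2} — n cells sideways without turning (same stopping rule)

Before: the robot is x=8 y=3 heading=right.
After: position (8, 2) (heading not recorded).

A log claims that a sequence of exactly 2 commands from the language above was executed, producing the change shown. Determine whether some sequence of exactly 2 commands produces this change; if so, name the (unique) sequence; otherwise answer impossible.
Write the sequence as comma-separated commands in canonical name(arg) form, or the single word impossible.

key: order matters: swapping face(S) and move(1) lands elsewhere
begin: x=8 y=3 heading=right
step 1 (face(S)): x=8 y=3 heading=down
step 2 (move(1)): x=8 y=2 heading=down
uniquely the one of 49 2-step routes that fits.

face(S), move(1)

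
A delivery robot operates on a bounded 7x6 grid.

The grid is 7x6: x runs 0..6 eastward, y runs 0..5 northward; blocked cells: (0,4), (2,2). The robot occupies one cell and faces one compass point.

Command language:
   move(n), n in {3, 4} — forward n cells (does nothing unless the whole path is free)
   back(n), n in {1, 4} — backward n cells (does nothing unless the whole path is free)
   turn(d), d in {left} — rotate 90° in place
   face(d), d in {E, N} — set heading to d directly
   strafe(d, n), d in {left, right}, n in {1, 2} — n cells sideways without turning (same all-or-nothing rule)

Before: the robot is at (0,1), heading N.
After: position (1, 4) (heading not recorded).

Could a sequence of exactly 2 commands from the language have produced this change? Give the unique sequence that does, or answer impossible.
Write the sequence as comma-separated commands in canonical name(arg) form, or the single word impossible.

strafe(right, 1), move(3)

key: order matters: swapping strafe(right, 1) and move(3) lands elsewhere
initial: at (0,1), heading N
step 1 (strafe(right, 1)): at (1,1), heading N
step 2 (move(3)): at (1,4), heading N
uniquely the one of 121 2-step routes that fits.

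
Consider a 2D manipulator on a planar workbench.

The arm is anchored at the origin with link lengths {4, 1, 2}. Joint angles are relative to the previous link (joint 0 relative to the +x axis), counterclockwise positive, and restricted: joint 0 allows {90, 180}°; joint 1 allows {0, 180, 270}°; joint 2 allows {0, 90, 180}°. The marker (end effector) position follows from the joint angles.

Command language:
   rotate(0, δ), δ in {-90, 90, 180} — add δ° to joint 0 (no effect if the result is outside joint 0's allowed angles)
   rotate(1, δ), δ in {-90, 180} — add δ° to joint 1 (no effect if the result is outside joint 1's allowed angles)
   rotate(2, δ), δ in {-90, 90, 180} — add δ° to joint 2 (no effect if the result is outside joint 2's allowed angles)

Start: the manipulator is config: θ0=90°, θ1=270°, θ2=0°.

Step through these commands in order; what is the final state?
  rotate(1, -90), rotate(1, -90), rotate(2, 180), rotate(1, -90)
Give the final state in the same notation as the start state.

config: θ0=90°, θ1=180°, θ2=180°

begin: config: θ0=90°, θ1=270°, θ2=0°
1. rotate(1, -90) → config: θ0=90°, θ1=180°, θ2=0°
2. rotate(1, -90) → config: θ0=90°, θ1=180°, θ2=0°
3. rotate(2, 180) → config: θ0=90°, θ1=180°, θ2=180°
4. rotate(1, -90) → config: θ0=90°, θ1=180°, θ2=180°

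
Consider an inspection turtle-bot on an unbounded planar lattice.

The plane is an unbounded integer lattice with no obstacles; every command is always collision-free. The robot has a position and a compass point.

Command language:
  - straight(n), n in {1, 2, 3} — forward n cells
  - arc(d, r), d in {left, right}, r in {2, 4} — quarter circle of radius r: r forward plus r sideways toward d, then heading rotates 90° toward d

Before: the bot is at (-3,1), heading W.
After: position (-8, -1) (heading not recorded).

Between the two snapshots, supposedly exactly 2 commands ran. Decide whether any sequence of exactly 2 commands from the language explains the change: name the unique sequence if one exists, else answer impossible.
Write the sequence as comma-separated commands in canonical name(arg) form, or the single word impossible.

straight(3), arc(left, 2)

key: running arc(left, 2) before straight(3) would end elsewhere — order is forced
t0: at (-3,1), heading W
t=1 straight(3) ⇒ at (-6,1), heading W
t=2 arc(left, 2) ⇒ at (-8,-1), heading S
no other 2-command option fits: unique.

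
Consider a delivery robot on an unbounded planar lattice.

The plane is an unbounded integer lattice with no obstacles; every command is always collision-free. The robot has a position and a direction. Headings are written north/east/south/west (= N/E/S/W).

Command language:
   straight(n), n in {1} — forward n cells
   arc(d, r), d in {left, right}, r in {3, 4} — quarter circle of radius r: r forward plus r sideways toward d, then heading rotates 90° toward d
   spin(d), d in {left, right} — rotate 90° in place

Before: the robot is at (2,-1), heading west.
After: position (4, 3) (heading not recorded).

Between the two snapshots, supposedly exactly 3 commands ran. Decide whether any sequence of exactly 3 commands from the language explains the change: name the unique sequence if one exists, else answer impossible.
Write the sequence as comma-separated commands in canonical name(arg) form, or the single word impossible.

arc(right, 4), arc(right, 3), arc(right, 3)

key: order matters: swapping arc(right, 4) and arc(right, 3) lands elsewhere
t0: at (2,-1), heading west
t=1 arc(right, 4) ⇒ at (-2,3), heading north
t=2 arc(right, 3) ⇒ at (1,6), heading east
t=3 arc(right, 3) ⇒ at (4,3), heading south
all 343 alternatives checked — unique.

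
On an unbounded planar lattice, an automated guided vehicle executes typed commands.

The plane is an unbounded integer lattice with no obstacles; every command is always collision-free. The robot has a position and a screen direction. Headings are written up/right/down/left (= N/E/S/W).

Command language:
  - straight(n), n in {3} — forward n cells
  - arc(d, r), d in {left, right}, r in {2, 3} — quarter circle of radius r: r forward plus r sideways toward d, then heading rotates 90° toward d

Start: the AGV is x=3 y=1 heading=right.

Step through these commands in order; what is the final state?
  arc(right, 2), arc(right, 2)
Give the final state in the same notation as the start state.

t0: x=3 y=1 heading=right
step 1 (arc(right, 2)): x=5 y=-1 heading=down
step 2 (arc(right, 2)): x=3 y=-3 heading=left

x=3 y=-3 heading=left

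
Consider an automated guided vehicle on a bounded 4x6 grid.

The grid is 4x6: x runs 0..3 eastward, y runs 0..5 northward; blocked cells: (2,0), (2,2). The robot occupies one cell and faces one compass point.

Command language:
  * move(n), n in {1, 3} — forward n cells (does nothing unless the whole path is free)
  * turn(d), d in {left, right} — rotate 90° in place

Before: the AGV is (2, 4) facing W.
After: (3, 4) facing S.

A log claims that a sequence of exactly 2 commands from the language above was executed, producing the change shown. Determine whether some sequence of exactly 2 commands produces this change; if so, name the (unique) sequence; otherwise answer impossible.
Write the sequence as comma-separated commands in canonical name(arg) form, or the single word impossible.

checked all 2-command options: none fits.

impossible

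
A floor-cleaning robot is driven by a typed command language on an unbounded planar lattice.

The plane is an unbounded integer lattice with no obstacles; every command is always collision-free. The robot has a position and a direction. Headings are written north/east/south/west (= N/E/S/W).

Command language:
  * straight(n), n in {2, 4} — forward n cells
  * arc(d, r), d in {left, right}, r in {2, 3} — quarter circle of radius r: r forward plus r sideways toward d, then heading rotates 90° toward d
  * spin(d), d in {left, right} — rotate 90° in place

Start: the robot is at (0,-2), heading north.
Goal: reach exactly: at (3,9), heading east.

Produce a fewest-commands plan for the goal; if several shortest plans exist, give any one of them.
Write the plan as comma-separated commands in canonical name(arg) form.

straight(4), straight(4), arc(right, 3)

initial: at (0,-2), heading north
t=1 straight(4) ⇒ at (0,2), heading north
t=2 straight(4) ⇒ at (0,6), heading north
t=3 arc(right, 3) ⇒ at (3,9), heading east
nothing shorter than 3 reaches the goal.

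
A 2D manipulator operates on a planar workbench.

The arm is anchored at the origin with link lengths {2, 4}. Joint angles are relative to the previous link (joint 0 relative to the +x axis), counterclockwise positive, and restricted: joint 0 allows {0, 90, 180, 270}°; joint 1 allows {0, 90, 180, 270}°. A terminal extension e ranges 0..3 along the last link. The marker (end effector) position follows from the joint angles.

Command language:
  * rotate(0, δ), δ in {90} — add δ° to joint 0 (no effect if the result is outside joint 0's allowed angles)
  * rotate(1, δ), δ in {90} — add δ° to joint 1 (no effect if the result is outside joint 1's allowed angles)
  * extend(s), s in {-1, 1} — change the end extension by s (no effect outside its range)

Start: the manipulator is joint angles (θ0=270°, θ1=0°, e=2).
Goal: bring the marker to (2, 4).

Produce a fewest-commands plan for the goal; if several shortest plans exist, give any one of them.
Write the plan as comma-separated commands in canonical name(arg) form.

start: joint angles (θ0=270°, θ1=0°, e=2)
step 1 (rotate(0, 90)): joint angles (θ0=0°, θ1=0°, e=2)
step 2 (rotate(1, 90)): joint angles (θ0=0°, θ1=90°, e=2)
step 3 (extend(-1)): joint angles (θ0=0°, θ1=90°, e=1)
step 4 (extend(-1)): joint angles (θ0=0°, θ1=90°, e=0)
no 3-step plan works, so 4 is optimal.

rotate(0, 90), rotate(1, 90), extend(-1), extend(-1)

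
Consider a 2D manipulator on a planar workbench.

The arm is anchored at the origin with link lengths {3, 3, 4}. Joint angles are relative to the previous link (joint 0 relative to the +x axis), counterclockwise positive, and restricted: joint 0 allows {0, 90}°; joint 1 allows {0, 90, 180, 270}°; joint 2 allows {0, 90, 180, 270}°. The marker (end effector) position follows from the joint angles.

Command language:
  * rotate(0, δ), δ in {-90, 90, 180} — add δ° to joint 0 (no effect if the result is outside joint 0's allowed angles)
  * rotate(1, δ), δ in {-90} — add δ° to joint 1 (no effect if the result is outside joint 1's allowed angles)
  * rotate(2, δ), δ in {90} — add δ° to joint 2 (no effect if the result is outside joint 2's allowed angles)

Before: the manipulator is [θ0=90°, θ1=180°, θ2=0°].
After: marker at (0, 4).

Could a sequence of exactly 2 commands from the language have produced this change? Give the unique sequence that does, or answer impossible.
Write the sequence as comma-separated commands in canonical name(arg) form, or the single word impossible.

initial: [θ0=90°, θ1=180°, θ2=0°]
t=1 rotate(2, 90) ⇒ [θ0=90°, θ1=180°, θ2=90°]
t=2 rotate(2, 90) ⇒ [θ0=90°, θ1=180°, θ2=180°]
all 25 alternatives checked — unique.

rotate(2, 90), rotate(2, 90)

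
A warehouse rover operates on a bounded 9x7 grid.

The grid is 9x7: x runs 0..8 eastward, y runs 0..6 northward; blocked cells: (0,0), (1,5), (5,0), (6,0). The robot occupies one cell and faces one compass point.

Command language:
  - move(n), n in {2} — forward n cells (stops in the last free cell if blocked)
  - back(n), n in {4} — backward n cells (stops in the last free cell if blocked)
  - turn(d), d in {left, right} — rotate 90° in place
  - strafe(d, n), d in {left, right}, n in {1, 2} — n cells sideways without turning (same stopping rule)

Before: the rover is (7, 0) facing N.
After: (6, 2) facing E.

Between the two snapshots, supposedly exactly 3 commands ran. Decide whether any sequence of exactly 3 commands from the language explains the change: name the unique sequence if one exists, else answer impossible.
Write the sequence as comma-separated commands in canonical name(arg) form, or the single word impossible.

move(2), strafe(left, 1), turn(right)

key: position moved to (6,2) AND the heading swung to E — translation plus rotation needed
start: (7, 0) facing N
[1] after move(2): (7, 2) facing N
[2] after strafe(left, 1): (6, 2) facing N
[3] after turn(right): (6, 2) facing E
no other 3-command option fits: unique.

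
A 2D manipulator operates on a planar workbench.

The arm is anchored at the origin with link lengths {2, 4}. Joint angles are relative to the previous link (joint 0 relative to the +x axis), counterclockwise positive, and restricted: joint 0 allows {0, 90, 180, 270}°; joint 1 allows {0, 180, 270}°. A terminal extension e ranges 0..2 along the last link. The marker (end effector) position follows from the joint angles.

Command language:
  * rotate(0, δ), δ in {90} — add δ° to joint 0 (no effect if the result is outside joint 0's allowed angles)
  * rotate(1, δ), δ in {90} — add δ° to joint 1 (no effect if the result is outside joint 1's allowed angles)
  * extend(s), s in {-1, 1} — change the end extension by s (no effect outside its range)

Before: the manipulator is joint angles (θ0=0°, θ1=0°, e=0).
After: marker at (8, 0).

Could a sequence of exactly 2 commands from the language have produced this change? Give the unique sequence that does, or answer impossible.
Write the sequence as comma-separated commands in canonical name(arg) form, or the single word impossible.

from: joint angles (θ0=0°, θ1=0°, e=0)
t=1 extend(1) ⇒ joint angles (θ0=0°, θ1=0°, e=1)
t=2 extend(1) ⇒ joint angles (θ0=0°, θ1=0°, e=2)
no rival 2-sequence matches.

extend(1), extend(1)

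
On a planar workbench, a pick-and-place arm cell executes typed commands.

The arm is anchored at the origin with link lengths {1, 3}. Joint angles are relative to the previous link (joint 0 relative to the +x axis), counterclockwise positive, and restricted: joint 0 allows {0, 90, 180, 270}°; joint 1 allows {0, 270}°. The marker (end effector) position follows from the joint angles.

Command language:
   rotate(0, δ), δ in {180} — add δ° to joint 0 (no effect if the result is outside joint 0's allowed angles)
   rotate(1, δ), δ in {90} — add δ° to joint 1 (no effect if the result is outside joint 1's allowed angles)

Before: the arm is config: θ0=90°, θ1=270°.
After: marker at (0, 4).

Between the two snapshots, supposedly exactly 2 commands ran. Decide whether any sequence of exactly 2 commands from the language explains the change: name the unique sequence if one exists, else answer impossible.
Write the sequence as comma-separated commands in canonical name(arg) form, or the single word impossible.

rotate(1, 90), rotate(1, 90)

begin: config: θ0=90°, θ1=270°
step 1 (rotate(1, 90)): config: θ0=90°, θ1=0°
step 2 (rotate(1, 90)): config: θ0=90°, θ1=0°
uniquely the one of 4 2-step routes that fits.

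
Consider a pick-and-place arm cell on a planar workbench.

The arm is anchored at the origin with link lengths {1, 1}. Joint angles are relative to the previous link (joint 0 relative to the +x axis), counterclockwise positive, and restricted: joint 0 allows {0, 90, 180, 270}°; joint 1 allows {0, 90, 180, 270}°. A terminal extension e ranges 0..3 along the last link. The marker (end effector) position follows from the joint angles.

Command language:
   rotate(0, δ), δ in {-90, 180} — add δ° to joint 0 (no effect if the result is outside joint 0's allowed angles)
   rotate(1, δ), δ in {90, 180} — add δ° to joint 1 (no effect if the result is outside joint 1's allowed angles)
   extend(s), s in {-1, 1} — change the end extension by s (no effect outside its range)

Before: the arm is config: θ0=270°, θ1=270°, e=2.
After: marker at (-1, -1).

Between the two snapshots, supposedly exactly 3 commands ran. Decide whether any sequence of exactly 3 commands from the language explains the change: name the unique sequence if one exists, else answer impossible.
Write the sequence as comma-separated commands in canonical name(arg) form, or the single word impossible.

extend(-1), extend(-1), extend(-1)

from: config: θ0=270°, θ1=270°, e=2
t=1 extend(-1) ⇒ config: θ0=270°, θ1=270°, e=1
t=2 extend(-1) ⇒ config: θ0=270°, θ1=270°, e=0
t=3 extend(-1) ⇒ config: θ0=270°, θ1=270°, e=0
all 216 alternatives checked — unique.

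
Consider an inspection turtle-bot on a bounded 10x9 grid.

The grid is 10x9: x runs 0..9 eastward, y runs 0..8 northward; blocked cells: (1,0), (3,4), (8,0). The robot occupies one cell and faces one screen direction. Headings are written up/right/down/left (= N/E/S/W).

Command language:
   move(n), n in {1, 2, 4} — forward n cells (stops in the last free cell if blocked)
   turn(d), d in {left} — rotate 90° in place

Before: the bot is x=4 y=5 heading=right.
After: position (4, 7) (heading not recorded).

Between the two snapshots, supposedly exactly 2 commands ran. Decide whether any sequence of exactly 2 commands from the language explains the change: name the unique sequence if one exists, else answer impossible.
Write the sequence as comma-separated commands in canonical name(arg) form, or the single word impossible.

turn(left), move(2)

key: running move(2) before turn(left) would end elsewhere — order is forced
begin: x=4 y=5 heading=right
t=1 turn(left) ⇒ x=4 y=5 heading=up
t=2 move(2) ⇒ x=4 y=7 heading=up
all 16 alternatives checked — unique.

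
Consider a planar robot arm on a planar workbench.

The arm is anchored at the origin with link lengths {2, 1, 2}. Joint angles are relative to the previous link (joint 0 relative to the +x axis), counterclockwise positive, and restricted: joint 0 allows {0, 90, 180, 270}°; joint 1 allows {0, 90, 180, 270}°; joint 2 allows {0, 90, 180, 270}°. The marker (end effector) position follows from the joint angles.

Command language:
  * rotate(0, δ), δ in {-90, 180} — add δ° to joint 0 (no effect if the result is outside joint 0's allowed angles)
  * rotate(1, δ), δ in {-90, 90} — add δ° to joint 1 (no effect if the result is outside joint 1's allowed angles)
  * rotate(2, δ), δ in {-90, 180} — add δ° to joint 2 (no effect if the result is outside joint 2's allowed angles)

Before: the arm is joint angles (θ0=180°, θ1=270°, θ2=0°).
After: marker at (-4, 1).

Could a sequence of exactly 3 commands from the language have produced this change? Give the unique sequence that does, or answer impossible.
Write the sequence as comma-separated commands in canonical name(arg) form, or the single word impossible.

rotate(2, -90), rotate(2, -90), rotate(2, -90)

initial: joint angles (θ0=180°, θ1=270°, θ2=0°)
t=1 rotate(2, -90) ⇒ joint angles (θ0=180°, θ1=270°, θ2=270°)
t=2 rotate(2, -90) ⇒ joint angles (θ0=180°, θ1=270°, θ2=180°)
t=3 rotate(2, -90) ⇒ joint angles (θ0=180°, θ1=270°, θ2=90°)
uniquely the one of 216 3-step routes that fits.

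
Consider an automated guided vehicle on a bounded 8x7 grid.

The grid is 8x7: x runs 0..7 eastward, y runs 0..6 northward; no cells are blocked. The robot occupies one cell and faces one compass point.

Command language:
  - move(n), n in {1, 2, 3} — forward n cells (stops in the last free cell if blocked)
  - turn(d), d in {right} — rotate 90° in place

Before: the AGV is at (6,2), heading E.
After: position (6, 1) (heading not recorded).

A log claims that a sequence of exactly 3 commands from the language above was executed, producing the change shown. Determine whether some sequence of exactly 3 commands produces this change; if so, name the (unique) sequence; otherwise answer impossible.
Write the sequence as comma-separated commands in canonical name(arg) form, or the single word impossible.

from: at (6,2), heading E
step 1 (turn(right)): at (6,2), heading S
step 2 (move(1)): at (6,1), heading S
step 3 (turn(right)): at (6,1), heading W
no rival 3-sequence matches.

turn(right), move(1), turn(right)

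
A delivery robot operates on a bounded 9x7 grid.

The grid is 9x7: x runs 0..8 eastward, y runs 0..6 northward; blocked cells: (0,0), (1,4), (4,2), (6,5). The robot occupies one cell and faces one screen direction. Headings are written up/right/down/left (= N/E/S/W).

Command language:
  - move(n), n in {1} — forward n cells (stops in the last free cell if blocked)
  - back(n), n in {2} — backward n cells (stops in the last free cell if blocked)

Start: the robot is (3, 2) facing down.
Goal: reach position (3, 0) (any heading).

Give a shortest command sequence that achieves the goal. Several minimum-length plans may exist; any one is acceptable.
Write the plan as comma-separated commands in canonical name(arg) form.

move(1), move(1)

t0: (3, 2) facing down
t=1 move(1) ⇒ (3, 1) facing down
t=2 move(1) ⇒ (3, 0) facing down
nothing shorter than 2 reaches the goal.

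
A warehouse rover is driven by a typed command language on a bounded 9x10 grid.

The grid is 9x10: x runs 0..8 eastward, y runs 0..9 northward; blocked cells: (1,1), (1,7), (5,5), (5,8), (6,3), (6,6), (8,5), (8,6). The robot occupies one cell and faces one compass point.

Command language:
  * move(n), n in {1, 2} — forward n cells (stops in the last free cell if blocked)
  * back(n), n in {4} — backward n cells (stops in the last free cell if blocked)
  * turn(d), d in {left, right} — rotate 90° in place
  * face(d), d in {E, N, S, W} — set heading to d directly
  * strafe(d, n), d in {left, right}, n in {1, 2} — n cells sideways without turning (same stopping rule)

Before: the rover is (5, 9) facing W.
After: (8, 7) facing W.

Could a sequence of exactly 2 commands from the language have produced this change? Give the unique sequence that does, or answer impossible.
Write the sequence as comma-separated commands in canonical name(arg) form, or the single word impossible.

key: still facing W at the end — nothing in the sequence rotates
begin: (5, 9) facing W
1. back(4) → (8, 9) facing W
2. strafe(left, 2) → (8, 7) facing W
all 169 alternatives checked — unique.

back(4), strafe(left, 2)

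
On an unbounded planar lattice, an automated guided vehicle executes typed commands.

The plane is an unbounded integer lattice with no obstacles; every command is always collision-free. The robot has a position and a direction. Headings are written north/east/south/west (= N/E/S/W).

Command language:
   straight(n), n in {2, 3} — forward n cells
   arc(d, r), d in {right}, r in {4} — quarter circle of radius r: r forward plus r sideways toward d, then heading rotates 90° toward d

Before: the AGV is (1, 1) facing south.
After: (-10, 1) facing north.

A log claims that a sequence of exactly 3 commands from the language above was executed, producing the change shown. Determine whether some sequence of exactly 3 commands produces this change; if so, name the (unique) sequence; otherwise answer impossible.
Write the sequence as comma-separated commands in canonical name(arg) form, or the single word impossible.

arc(right, 4), straight(3), arc(right, 4)

key: cell and facing (now N) both changed — the 3 commands mix motion and turning
begin: (1, 1) facing south
t=1 arc(right, 4) ⇒ (-3, -3) facing west
t=2 straight(3) ⇒ (-6, -3) facing west
t=3 arc(right, 4) ⇒ (-10, 1) facing north
no other 3-command option fits: unique.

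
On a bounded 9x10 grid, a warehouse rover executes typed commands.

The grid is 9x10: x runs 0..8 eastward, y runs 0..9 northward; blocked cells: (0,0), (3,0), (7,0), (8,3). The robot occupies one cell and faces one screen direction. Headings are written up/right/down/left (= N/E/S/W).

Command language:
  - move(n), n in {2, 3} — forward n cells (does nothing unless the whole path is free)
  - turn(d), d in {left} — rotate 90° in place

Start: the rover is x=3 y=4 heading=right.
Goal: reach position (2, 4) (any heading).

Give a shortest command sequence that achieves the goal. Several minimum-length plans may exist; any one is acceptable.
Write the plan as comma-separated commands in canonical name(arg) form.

move(2), turn(left), turn(left), move(3)

initial: x=3 y=4 heading=right
[1] after move(2): x=5 y=4 heading=right
[2] after turn(left): x=5 y=4 heading=up
[3] after turn(left): x=5 y=4 heading=left
[4] after move(3): x=2 y=4 heading=left
shorter routes all fall short; 4 is best.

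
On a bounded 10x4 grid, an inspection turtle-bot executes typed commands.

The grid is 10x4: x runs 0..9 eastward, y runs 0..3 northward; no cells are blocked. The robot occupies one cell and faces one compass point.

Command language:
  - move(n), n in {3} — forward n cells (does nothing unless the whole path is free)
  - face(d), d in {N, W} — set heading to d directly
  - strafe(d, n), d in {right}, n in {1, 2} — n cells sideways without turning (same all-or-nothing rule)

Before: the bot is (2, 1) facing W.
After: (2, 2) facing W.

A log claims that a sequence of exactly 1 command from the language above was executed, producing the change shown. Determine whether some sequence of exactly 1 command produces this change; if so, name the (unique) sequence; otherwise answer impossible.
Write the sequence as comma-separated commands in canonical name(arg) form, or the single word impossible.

key: still facing W — the one step turns nothing
begin: (2, 1) facing W
1. strafe(right, 1) → (2, 2) facing W
no rival 1-sequence matches.

strafe(right, 1)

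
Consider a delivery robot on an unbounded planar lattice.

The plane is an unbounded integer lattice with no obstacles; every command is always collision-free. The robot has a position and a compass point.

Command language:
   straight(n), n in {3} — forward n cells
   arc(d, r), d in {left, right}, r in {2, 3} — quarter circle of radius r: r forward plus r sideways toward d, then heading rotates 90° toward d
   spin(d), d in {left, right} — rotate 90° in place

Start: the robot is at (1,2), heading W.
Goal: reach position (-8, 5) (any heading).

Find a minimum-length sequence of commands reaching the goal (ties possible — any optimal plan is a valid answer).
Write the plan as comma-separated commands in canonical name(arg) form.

initial: at (1,2), heading W
[1] after straight(3): at (-2,2), heading W
[2] after straight(3): at (-5,2), heading W
[3] after arc(right, 3): at (-8,5), heading N
shorter routes all fall short; 3 is best.

straight(3), straight(3), arc(right, 3)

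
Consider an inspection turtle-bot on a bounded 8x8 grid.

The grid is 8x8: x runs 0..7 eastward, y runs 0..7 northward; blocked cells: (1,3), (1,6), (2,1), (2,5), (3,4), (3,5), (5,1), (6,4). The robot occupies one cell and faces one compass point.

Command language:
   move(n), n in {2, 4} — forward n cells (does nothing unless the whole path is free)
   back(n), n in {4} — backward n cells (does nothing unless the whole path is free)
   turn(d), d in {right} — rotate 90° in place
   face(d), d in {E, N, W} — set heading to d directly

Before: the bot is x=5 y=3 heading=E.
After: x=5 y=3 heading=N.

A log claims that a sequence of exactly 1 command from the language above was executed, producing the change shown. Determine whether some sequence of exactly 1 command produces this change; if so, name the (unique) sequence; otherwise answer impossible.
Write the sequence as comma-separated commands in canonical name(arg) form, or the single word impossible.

key: parked at (5,3) the whole time — nothing moves the robot
from: x=5 y=3 heading=E
step 1 (face(N)): x=5 y=3 heading=N
no rival 1-sequence matches.

face(N)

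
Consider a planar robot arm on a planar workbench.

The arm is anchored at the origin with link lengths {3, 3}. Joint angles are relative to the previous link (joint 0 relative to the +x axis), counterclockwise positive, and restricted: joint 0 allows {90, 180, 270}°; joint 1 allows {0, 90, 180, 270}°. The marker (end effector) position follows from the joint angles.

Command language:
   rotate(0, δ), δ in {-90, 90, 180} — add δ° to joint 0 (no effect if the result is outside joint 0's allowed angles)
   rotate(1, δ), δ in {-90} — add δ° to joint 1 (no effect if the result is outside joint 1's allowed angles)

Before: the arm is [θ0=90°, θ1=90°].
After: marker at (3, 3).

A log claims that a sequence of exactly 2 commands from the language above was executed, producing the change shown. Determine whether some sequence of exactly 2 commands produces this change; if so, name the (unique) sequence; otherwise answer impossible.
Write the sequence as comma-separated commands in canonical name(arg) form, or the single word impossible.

from: [θ0=90°, θ1=90°]
t=1 rotate(1, -90) ⇒ [θ0=90°, θ1=0°]
t=2 rotate(1, -90) ⇒ [θ0=90°, θ1=270°]
uniquely the one of 16 2-step routes that fits.

rotate(1, -90), rotate(1, -90)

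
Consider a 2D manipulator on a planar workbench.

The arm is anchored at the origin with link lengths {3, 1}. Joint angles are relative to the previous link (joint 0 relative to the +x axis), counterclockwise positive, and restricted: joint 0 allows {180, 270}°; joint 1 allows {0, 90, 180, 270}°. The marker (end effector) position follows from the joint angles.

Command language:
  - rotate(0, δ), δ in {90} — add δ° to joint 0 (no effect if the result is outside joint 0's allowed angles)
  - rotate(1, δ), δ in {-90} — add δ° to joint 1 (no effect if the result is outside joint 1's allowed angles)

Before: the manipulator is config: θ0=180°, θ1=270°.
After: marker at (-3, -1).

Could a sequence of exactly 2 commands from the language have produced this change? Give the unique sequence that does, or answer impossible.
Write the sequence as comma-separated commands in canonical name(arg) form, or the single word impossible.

t0: config: θ0=180°, θ1=270°
step 1 (rotate(1, -90)): config: θ0=180°, θ1=180°
step 2 (rotate(1, -90)): config: θ0=180°, θ1=90°
no other 2-command option fits: unique.

rotate(1, -90), rotate(1, -90)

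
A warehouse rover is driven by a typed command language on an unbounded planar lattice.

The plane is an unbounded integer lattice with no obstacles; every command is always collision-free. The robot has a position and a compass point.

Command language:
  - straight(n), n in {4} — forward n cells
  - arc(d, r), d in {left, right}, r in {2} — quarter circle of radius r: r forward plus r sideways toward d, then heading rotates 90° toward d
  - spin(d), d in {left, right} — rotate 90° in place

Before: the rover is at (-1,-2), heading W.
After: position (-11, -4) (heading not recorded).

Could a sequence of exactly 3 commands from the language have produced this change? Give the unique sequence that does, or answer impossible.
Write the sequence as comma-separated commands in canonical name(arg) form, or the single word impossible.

straight(4), straight(4), arc(left, 2)

key: running arc(left, 2) before straight(4) would end elsewhere — order is forced
initial: at (-1,-2), heading W
step 1 (straight(4)): at (-5,-2), heading W
step 2 (straight(4)): at (-9,-2), heading W
step 3 (arc(left, 2)): at (-11,-4), heading S
all 125 alternatives checked — unique.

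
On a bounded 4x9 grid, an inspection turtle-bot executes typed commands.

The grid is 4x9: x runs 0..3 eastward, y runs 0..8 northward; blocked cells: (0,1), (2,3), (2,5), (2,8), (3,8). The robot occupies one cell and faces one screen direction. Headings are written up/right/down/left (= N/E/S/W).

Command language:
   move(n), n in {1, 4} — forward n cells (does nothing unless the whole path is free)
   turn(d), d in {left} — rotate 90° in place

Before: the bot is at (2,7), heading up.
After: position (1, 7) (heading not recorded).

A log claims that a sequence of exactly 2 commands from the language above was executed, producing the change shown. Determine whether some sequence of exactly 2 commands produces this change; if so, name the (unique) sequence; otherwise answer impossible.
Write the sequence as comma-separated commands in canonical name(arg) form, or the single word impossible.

turn(left), move(1)

key: running move(1) before turn(left) would end elsewhere — order is forced
initial: at (2,7), heading up
t=1 turn(left) ⇒ at (2,7), heading left
t=2 move(1) ⇒ at (1,7), heading left
no other 2-command option fits: unique.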